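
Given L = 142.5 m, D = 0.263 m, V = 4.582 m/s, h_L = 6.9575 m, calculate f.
Formula: h_L = f \frac{L}{D} \frac{V^2}{2g}
Substituting knowns: 6.9575 = f·(142.5/0.263)·4.582²/(2·9.81)
Solving for f: f = 6.9575·2·9.81/((142.5/0.263)·4.582²) = 0.012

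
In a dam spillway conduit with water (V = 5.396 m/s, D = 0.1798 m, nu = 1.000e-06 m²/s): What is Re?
Formula: Re = \frac{V D}{\nu}
Re = 5.396·0.1798/1.000e-06 = 970201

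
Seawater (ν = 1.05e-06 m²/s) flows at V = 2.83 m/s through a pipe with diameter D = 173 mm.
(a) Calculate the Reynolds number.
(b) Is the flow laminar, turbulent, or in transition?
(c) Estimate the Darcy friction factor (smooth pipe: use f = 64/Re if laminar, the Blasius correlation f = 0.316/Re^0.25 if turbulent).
(a) Re = V·D/ν = 2.83·0.173/1.05e-06 = 466280
(b) Flow regime: turbulent (Re > 4000)
(c) Friction factor: f = 0.316/Re^0.25 = 0.316/466280^0.25 = 0.01209 (Blasius is strictly valid for Re ≲ 1e5; used here as the smooth-pipe estimate the problem specifies)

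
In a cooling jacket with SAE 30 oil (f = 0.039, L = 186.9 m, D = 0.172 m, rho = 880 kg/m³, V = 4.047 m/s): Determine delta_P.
Formula: \Delta P = f \frac{L}{D} \frac{\rho V^2}{2}
delta_P = 0.039·(186.9/0.172)·0.5·880·4.047²/1000 = 305.4 kPa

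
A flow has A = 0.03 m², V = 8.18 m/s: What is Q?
Formula: Q = A V
Q = 0.03·8.18·1000 = 245.4 L/s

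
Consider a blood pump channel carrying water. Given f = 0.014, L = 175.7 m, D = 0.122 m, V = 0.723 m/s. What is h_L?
Formula: h_L = f \frac{L}{D} \frac{V^2}{2g}
h_L = 0.014·(175.7/0.122)·0.723²/(2·9.81) = 0.5372 m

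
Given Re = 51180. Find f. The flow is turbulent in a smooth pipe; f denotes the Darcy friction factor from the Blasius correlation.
Formula: f = \frac{0.316}{Re^{0.25}}
f = 0.316/51180^0.25 = 0.02101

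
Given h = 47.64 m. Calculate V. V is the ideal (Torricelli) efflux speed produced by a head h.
Formula: V = \sqrt{2 g h}
V = √(2·9.81·47.64) = 30.57 m/s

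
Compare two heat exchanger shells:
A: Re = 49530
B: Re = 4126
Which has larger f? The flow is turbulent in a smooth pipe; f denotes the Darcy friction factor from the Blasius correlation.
f(A) = 0.02118, f(B) = 0.03943. Answer: B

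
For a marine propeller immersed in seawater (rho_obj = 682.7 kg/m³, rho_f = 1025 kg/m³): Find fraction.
Formula: f_{sub} = \frac{\rho_{obj}}{\rho_f}
fraction = 682.7/1025 = 0.666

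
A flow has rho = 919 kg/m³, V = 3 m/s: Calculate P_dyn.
Formula: P_{dyn} = \frac{1}{2} \rho V^2
P_dyn = 0.5·919·3²/1000 = 4.136 kPa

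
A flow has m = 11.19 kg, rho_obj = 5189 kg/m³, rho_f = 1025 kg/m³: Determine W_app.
Formula: W_{app} = mg\left(1 - \frac{\rho_f}{\rho_{obj}}\right)
W_app = 11.19·9.81·(1 − 1025/5189) = 88.09 N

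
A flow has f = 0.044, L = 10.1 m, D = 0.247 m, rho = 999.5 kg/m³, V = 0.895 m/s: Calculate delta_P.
Formula: \Delta P = f \frac{L}{D} \frac{\rho V^2}{2}
delta_P = 0.044·(10.1/0.247)·0.5·999.5·0.895²/1000 = 0.7202 kPa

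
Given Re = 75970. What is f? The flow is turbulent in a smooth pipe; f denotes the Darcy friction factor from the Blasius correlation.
Formula: f = \frac{0.316}{Re^{0.25}}
f = 0.316/75970^0.25 = 0.01903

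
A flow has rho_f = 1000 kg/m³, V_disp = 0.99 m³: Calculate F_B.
Formula: F_B = \rho_f g V_{disp}
F_B = 1000·9.81·0.99 = 9712 N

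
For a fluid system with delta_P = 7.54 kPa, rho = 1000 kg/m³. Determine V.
Formula: V = \sqrt{\frac{2 \Delta P}{\rho}}
V = √(2·(7.54·1000)/1000) = 3.883 m/s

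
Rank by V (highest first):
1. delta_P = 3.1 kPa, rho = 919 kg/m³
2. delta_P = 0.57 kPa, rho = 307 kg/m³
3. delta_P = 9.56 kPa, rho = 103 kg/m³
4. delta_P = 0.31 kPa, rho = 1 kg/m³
Case 1: V = 2.597 m/s
Case 2: V = 1.927 m/s
Case 3: V = 13.62 m/s
Case 4: V = 24.9 m/s
Ranking (highest first): 4, 3, 1, 2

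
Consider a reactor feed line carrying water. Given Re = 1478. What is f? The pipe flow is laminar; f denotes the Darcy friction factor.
Formula: f = \frac{64}{Re}
f = 64/1478 = 0.0433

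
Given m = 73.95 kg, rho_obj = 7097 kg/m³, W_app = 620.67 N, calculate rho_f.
Formula: W_{app} = mg\left(1 - \frac{\rho_f}{\rho_{obj}}\right)
Substituting knowns: 620.67 = 73.95·9.81·(1 − rho_f/7097)
Solving for rho_f: rho_f = 7097·(1 − 620.67/(73.95·9.81)) = 1025 kg/m³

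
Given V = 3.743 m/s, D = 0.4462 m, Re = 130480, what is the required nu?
Formula: Re = \frac{V D}{\nu}
Substituting knowns: 130480 = 3.743·0.4462/nu
Solving for nu: nu = 3.743·0.4462/130480 = 1.280e-05 m²/s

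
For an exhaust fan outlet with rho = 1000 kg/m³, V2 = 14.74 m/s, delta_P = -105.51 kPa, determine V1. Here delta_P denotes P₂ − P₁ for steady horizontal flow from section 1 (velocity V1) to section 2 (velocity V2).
Formula: \Delta P = \frac{1}{2} \rho (V_1^2 - V_2^2)
Substituting knowns: -105.51 = 0.5·1000·(V1² − 14.74²)/1000
Solving for V1: V1 = √(14.74² + 2·(-105.51·1000)/1000) = 2.5 m/s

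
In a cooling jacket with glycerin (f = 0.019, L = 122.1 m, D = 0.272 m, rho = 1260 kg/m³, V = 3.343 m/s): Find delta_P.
Formula: \Delta P = f \frac{L}{D} \frac{\rho V^2}{2}
delta_P = 0.019·(122.1/0.272)·0.5·1260·3.343²/1000 = 60.05 kPa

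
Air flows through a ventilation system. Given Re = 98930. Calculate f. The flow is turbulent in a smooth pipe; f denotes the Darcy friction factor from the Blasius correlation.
Formula: f = \frac{0.316}{Re^{0.25}}
f = 0.316/98930^0.25 = 0.01782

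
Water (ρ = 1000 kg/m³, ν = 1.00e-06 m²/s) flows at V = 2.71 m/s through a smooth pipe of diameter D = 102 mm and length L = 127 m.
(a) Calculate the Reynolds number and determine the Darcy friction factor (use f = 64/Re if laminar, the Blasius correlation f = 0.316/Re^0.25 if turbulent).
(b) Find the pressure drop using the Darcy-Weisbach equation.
(a) Re = V·D/ν = 2.71·0.102/1.00e-06 = 276420 → turbulent (Re > 4000); f = 0.316/Re^0.25 = 0.316/276420^0.25 = 0.013781 (Blasius is strictly valid for Re ≲ 1e5; used here as the smooth-pipe estimate the problem specifies)
(b) Darcy-Weisbach: ΔP = f·(L/D)·½ρV²/1000 = 0.013781·(127/0.102)·½·1000·2.71²/1000 = 63.01 kPa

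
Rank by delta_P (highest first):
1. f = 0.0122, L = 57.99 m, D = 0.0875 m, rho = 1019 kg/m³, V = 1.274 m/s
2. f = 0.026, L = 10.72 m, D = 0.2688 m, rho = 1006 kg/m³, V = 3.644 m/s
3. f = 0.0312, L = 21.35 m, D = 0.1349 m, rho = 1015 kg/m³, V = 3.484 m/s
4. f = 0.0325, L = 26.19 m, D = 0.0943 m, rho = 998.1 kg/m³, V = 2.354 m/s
Case 1: delta_P = 6.686 kPa
Case 2: delta_P = 6.926 kPa
Case 3: delta_P = 30.42 kPa
Case 4: delta_P = 24.96 kPa
Ranking (highest first): 3, 4, 2, 1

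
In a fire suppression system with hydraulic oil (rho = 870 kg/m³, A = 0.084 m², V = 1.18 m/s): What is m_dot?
Formula: \dot{m} = \rho A V
m_dot = 870·0.084·1.18 = 86.23 kg/s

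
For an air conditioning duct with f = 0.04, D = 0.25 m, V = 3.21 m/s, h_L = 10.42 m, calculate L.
Formula: h_L = f \frac{L}{D} \frac{V^2}{2g}
Substituting knowns: 10.42 = 0.04·(L/0.25)·3.21²/(2·9.81)
Solving for L: L = 10.42·2·9.81·0.25/(0.04·3.21²) = 124 m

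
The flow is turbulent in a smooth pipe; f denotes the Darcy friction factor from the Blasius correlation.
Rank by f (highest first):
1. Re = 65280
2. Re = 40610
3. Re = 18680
Case 1: f = 0.01977
Case 2: f = 0.02226
Case 3: f = 0.02703
Ranking (highest first): 3, 2, 1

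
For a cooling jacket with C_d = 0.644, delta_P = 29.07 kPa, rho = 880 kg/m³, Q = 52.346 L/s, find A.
Formula: Q = C_d A \sqrt{\frac{2 \Delta P}{\rho}}
Substituting knowns: 52.346 = 0.644·A·√(2·(29.07·1000)/880)·1000
Solving for A: A = (52.346/1000)/(0.644·√(2·(29.07·1000)/880)) = 0.01 m²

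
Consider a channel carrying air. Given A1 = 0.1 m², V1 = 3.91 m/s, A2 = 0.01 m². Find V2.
Formula: V_2 = \frac{A_1 V_1}{A_2}
V2 = 0.1·3.91/0.01 = 39.1 m/s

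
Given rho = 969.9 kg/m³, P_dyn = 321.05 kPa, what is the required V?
Formula: P_{dyn} = \frac{1}{2} \rho V^2
Substituting knowns: 321.05 = 0.5·969.9·V²/1000
Solving for V: V = √(2·(321.05·1000)/969.9) = 25.73 m/s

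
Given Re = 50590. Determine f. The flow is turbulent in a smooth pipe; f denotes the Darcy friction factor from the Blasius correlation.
Formula: f = \frac{0.316}{Re^{0.25}}
f = 0.316/50590^0.25 = 0.02107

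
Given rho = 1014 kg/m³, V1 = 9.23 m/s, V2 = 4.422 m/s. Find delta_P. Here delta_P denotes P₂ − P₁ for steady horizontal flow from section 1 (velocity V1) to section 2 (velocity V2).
Formula: \Delta P = \frac{1}{2} \rho (V_1^2 - V_2^2)
delta_P = 0.5·1014·(9.23² − 4.422²)/1000 = 33.28 kPa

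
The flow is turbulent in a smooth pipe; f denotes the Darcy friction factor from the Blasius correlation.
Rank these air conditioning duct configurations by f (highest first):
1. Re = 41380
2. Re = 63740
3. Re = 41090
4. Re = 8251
Case 1: f = 0.02216
Case 2: f = 0.01989
Case 3: f = 0.02219
Case 4: f = 0.03316
Ranking (highest first): 4, 3, 1, 2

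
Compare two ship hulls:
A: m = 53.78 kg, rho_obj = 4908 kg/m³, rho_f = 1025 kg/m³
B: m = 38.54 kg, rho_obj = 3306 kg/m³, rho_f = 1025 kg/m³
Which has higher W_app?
W_app(A) = 417.4 N, W_app(B) = 260.9 N. Answer: A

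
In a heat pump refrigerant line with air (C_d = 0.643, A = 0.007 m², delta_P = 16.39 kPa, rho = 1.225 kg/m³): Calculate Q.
Formula: Q = C_d A \sqrt{\frac{2 \Delta P}{\rho}}
Q = 0.643·0.007·√(2·(16.39·1000)/1.225)·1000 = 736.3 L/s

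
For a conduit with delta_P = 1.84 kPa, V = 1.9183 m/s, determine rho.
Formula: V = \sqrt{\frac{2 \Delta P}{\rho}}
Substituting knowns: 1.9183 = √(2·(1.84·1000)/rho)
Solving for rho: rho = 2·(1.84·1000)/1.9183² = 1000 kg/m³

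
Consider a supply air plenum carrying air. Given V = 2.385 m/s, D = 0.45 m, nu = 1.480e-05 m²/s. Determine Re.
Formula: Re = \frac{V D}{\nu}
Re = 2.385·0.45/1.480e-05 = 72517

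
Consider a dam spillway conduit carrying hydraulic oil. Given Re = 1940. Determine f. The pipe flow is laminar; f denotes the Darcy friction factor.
Formula: f = \frac{64}{Re}
f = 64/1940 = 0.03299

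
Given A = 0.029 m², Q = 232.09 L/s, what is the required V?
Formula: Q = A V
Substituting knowns: 232.09 = 0.029·V·1000
Solving for V: V = (232.09/1000)/0.029 = 8.003 m/s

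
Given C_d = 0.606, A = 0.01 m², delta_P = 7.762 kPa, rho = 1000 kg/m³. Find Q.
Formula: Q = C_d A \sqrt{\frac{2 \Delta P}{\rho}}
Q = 0.606·0.01·√(2·(7.762·1000)/1000)·1000 = 23.88 L/s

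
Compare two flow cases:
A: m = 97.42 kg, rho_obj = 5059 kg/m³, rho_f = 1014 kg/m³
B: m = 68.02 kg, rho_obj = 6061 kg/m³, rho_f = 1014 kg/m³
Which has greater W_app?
W_app(A) = 764.1 N, W_app(B) = 555.6 N. Answer: A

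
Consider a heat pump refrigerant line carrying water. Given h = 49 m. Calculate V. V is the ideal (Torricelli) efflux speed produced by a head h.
Formula: V = \sqrt{2 g h}
V = √(2·9.81·49) = 31.01 m/s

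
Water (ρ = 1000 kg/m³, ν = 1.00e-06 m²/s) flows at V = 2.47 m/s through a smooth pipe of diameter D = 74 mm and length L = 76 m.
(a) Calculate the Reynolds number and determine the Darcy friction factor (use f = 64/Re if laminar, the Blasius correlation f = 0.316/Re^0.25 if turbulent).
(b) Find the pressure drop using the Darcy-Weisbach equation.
(a) Re = V·D/ν = 2.47·0.074/1.00e-06 = 182780 → turbulent (Re > 4000); f = 0.316/Re^0.25 = 0.316/182780^0.25 = 0.015283 (Blasius is strictly valid for Re ≲ 1e5; used here as the smooth-pipe estimate the problem specifies)
(b) Darcy-Weisbach: ΔP = f·(L/D)·½ρV²/1000 = 0.015283·(76/0.074)·½·1000·2.47²/1000 = 47.88 kPa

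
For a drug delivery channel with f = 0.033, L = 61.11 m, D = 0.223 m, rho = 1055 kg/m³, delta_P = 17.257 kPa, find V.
Formula: \Delta P = f \frac{L}{D} \frac{\rho V^2}{2}
Substituting knowns: 17.257 = 0.033·(61.11/0.223)·0.5·1055·V²/1000
Solving for V: V = √((17.257·1000)/(0.033·(61.11/0.223)·0.5·1055)) = 1.902 m/s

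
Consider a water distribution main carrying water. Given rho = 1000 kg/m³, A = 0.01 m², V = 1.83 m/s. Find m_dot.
Formula: \dot{m} = \rho A V
m_dot = 1000·0.01·1.83 = 18.3 kg/s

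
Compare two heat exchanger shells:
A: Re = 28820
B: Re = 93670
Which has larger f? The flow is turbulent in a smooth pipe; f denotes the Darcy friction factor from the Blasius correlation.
f(A) = 0.02425, f(B) = 0.01806. Answer: A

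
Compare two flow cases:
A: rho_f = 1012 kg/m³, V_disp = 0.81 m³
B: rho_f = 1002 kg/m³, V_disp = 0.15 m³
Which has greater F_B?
F_B(A) = 8041 N, F_B(B) = 1474 N. Answer: A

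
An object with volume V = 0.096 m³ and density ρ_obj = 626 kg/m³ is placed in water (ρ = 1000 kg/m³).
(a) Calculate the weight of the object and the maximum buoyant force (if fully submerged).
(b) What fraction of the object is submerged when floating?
(a) W=rho_obj*g*V=626*9.81*0.096=589.5 N; F_B(max)=rho*g*V=1000*9.81*0.096=941.8 N
(b) Floating fraction=rho_obj/rho=626/1000=0.626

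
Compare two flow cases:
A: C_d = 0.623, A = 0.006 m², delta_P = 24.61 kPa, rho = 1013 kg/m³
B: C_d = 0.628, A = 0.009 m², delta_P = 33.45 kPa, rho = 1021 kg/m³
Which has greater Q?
Q(A) = 26.06 L/s, Q(B) = 45.75 L/s. Answer: B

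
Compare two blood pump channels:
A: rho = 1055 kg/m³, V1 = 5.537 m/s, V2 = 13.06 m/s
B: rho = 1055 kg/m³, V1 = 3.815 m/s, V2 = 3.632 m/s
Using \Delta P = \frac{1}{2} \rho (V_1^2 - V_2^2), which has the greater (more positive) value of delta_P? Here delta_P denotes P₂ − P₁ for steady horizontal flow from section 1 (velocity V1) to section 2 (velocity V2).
delta_P(A) = -73.8 kPa, delta_P(B) = 0.7189 kPa. Answer: B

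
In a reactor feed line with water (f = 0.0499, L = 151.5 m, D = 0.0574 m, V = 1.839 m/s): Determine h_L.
Formula: h_L = f \frac{L}{D} \frac{V^2}{2g}
h_L = 0.0499·(151.5/0.0574)·1.839²/(2·9.81) = 22.7 m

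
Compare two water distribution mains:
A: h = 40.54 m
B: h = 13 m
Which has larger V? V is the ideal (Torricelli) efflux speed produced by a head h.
V(A) = 28.2 m/s, V(B) = 15.97 m/s. Answer: A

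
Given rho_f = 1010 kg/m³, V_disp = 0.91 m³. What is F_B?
Formula: F_B = \rho_f g V_{disp}
F_B = 1010·9.81·0.91 = 9016 N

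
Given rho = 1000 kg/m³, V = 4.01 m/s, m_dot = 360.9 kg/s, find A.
Formula: \dot{m} = \rho A V
Substituting knowns: 360.9 = 1000·A·4.01
Solving for A: A = 360.9/(1000·4.01) = 0.09 m²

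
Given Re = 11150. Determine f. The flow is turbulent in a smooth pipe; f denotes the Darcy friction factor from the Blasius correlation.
Formula: f = \frac{0.316}{Re^{0.25}}
f = 0.316/11150^0.25 = 0.03075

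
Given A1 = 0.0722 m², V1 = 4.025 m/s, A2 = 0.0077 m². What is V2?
Formula: V_2 = \frac{A_1 V_1}{A_2}
V2 = 0.0722·4.025/0.0077 = 37.74 m/s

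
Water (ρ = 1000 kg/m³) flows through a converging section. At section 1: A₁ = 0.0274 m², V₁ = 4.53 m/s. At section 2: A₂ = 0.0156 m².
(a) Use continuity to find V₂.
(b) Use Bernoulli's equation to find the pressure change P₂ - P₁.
(a) Continuity: A₁V₁=A₂V₂ -> V₂=A₁V₁/A₂=0.0274*4.53/0.0156=7.96 m/s
(b) Bernoulli: P₂-P₁=0.5*rho*(V₁^2-V₂^2)/1000=0.5*1000*(4.53^2-7.96^2)/1000=-21.42 kPa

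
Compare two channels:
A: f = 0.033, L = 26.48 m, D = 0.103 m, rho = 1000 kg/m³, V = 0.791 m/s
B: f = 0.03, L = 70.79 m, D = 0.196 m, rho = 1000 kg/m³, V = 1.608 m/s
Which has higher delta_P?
delta_P(A) = 2.654 kPa, delta_P(B) = 14.01 kPa. Answer: B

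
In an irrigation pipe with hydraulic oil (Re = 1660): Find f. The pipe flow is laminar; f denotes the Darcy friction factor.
Formula: f = \frac{64}{Re}
f = 64/1660 = 0.03855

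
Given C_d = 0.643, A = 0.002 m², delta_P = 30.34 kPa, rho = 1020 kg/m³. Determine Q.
Formula: Q = C_d A \sqrt{\frac{2 \Delta P}{\rho}}
Q = 0.643·0.002·√(2·(30.34·1000)/1020)·1000 = 9.919 L/s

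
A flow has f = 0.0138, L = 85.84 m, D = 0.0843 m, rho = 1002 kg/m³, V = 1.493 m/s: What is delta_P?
Formula: \Delta P = f \frac{L}{D} \frac{\rho V^2}{2}
delta_P = 0.0138·(85.84/0.0843)·0.5·1002·1.493²/1000 = 15.69 kPa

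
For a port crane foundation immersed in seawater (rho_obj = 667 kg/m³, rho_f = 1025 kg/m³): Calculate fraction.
Formula: f_{sub} = \frac{\rho_{obj}}{\rho_f}
fraction = 667/1025 = 0.6507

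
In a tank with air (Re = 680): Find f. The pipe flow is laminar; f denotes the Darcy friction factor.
Formula: f = \frac{64}{Re}
f = 64/680 = 0.09412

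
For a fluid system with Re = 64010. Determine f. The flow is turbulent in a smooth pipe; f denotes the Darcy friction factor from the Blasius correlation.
Formula: f = \frac{0.316}{Re^{0.25}}
f = 0.316/64010^0.25 = 0.01987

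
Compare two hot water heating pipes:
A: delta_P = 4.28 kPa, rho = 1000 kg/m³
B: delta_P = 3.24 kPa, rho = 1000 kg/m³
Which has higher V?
V(A) = 2.926 m/s, V(B) = 2.546 m/s. Answer: A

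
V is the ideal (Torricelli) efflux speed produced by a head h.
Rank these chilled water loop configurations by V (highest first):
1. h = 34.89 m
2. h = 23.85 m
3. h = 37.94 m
Case 1: V = 26.16 m/s
Case 2: V = 21.63 m/s
Case 3: V = 27.28 m/s
Ranking (highest first): 3, 1, 2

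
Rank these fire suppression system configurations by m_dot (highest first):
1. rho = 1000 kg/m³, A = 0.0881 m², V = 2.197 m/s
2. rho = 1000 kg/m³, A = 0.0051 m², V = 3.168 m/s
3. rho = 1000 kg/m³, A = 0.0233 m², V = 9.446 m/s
Case 1: m_dot = 193.6 kg/s
Case 2: m_dot = 16.16 kg/s
Case 3: m_dot = 220.1 kg/s
Ranking (highest first): 3, 1, 2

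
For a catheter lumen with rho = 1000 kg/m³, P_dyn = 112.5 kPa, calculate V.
Formula: P_{dyn} = \frac{1}{2} \rho V^2
Substituting knowns: 112.5 = 0.5·1000·V²/1000
Solving for V: V = √(2·(112.5·1000)/1000) = 15 m/s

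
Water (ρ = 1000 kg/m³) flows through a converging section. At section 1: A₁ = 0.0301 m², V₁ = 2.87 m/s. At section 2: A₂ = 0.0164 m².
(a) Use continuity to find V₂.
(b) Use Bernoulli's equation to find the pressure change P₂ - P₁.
(a) Continuity: A₁V₁=A₂V₂ -> V₂=A₁V₁/A₂=0.0301*2.87/0.0164=5.27 m/s
(b) Bernoulli: P₂-P₁=0.5*rho*(V₁^2-V₂^2)/1000=0.5*1000*(2.87^2-5.27^2)/1000=-9.768 kPa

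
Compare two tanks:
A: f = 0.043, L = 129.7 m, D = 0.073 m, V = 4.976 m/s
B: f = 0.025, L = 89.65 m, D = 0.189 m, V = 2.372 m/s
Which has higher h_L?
h_L(A) = 96.42 m, h_L(B) = 3.401 m. Answer: A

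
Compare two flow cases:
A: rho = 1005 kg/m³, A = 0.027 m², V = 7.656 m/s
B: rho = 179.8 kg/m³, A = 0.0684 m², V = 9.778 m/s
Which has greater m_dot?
m_dot(A) = 207.7 kg/s, m_dot(B) = 120.3 kg/s. Answer: A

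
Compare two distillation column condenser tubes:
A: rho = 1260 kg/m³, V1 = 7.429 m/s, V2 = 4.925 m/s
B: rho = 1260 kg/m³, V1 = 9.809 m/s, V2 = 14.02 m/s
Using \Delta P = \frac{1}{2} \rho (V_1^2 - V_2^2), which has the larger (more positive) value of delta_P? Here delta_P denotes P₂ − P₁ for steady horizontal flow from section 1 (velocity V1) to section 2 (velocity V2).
delta_P(A) = 19.49 kPa, delta_P(B) = -63.22 kPa. Answer: A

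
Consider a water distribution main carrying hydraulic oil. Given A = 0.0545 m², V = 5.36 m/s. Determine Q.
Formula: Q = A V
Q = 0.0545·5.36·1000 = 292.1 L/s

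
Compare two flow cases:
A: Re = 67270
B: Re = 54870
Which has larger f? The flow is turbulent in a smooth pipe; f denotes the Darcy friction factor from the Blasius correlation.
f(A) = 0.01962, f(B) = 0.02065. Answer: B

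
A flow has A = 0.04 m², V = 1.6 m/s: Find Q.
Formula: Q = A V
Q = 0.04·1.6·1000 = 64 L/s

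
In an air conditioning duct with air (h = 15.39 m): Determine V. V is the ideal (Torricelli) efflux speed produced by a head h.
Formula: V = \sqrt{2 g h}
V = √(2·9.81·15.39) = 17.38 m/s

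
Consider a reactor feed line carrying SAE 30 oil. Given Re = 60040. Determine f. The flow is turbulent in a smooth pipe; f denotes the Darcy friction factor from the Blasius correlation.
Formula: f = \frac{0.316}{Re^{0.25}}
f = 0.316/60040^0.25 = 0.02019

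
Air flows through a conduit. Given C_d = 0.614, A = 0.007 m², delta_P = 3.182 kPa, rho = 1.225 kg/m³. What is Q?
Formula: Q = C_d A \sqrt{\frac{2 \Delta P}{\rho}}
Q = 0.614·0.007·√(2·(3.182·1000)/1.225)·1000 = 309.8 L/s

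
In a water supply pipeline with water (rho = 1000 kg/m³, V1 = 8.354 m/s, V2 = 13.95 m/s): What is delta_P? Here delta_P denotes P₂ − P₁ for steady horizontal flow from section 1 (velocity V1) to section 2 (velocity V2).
Formula: \Delta P = \frac{1}{2} \rho (V_1^2 - V_2^2)
delta_P = 0.5·1000·(8.354² − 13.95²)/1000 = -62.41 kPa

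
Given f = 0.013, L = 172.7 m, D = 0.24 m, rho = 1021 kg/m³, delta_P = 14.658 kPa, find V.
Formula: \Delta P = f \frac{L}{D} \frac{\rho V^2}{2}
Substituting knowns: 14.658 = 0.013·(172.7/0.24)·0.5·1021·V²/1000
Solving for V: V = √((14.658·1000)/(0.013·(172.7/0.24)·0.5·1021)) = 1.752 m/s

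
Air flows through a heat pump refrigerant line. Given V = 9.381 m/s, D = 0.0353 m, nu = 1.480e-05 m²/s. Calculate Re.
Formula: Re = \frac{V D}{\nu}
Re = 9.381·0.0353/1.480e-05 = 22375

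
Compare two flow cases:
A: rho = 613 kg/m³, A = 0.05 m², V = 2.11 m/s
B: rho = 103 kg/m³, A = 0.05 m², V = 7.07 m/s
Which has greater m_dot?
m_dot(A) = 64.67 kg/s, m_dot(B) = 36.41 kg/s. Answer: A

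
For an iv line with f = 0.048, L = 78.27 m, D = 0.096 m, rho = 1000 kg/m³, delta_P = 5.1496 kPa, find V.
Formula: \Delta P = f \frac{L}{D} \frac{\rho V^2}{2}
Substituting knowns: 5.1496 = 0.048·(78.27/0.096)·0.5·1000·V²/1000
Solving for V: V = √((5.1496·1000)/(0.048·(78.27/0.096)·0.5·1000)) = 0.513 m/s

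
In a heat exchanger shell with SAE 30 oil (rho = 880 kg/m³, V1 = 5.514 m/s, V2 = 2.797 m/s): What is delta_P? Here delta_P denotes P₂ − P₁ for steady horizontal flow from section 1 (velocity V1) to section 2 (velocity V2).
Formula: \Delta P = \frac{1}{2} \rho (V_1^2 - V_2^2)
delta_P = 0.5·880·(5.514² − 2.797²)/1000 = 9.936 kPa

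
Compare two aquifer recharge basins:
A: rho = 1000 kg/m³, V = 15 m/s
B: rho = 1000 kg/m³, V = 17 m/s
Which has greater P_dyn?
P_dyn(A) = 112.5 kPa, P_dyn(B) = 144.5 kPa. Answer: B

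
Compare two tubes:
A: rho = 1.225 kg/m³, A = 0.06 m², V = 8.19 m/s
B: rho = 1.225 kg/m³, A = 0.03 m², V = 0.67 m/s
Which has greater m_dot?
m_dot(A) = 0.602 kg/s, m_dot(B) = 0.02462 kg/s. Answer: A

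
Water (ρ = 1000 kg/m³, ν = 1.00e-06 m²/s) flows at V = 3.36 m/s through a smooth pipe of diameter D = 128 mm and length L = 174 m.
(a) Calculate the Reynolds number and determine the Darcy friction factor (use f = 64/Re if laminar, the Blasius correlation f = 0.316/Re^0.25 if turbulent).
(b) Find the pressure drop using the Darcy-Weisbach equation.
(a) Re = V·D/ν = 3.36·0.128/1.00e-06 = 430080 → turbulent (Re > 4000); f = 0.316/Re^0.25 = 0.316/430080^0.25 = 0.01234 (Blasius is strictly valid for Re ≲ 1e5; used here as the smooth-pipe estimate the problem specifies)
(b) Darcy-Weisbach: ΔP = f·(L/D)·½ρV²/1000 = 0.01234·(174/0.128)·½·1000·3.36²/1000 = 94.69 kPa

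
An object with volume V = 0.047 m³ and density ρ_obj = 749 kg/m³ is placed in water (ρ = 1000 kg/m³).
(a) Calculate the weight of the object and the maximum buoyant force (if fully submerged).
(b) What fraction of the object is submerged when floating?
(a) W=rho_obj*g*V=749*9.81*0.047=345.3 N; F_B(max)=rho*g*V=1000*9.81*0.047=461.1 N
(b) Floating fraction=rho_obj/rho=749/1000=0.749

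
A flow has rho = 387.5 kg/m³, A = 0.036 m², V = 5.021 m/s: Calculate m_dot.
Formula: \dot{m} = \rho A V
m_dot = 387.5·0.036·5.021 = 70.04 kg/s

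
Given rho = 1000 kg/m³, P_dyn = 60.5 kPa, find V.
Formula: P_{dyn} = \frac{1}{2} \rho V^2
Substituting knowns: 60.5 = 0.5·1000·V²/1000
Solving for V: V = √(2·(60.5·1000)/1000) = 11 m/s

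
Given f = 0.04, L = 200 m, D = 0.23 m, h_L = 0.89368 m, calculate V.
Formula: h_L = f \frac{L}{D} \frac{V^2}{2g}
Substituting knowns: 0.89368 = 0.04·(200/0.23)·V²/(2·9.81)
Solving for V: V = √(0.89368·2·9.81/(0.04·(200/0.23))) = 0.71 m/s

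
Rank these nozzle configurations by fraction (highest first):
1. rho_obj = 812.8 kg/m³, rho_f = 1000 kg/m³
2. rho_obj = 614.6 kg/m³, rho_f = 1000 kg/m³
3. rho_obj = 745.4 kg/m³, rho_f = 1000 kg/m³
Case 1: fraction = 0.8128
Case 2: fraction = 0.6146
Case 3: fraction = 0.7454
Ranking (highest first): 1, 3, 2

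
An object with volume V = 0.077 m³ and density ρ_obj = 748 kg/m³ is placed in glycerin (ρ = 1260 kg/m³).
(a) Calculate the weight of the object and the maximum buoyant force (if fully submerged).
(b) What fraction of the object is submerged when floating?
(a) W=rho_obj*g*V=748*9.81*0.077=565.0 N; F_B(max)=rho*g*V=1260*9.81*0.077=951.8 N
(b) Floating fraction=rho_obj/rho=748/1260=0.594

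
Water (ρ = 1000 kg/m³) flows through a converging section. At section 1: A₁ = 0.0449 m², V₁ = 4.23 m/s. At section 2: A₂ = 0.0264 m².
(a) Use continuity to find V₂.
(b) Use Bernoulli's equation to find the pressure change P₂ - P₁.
(a) Continuity: A₁V₁=A₂V₂ -> V₂=A₁V₁/A₂=0.0449*4.23/0.0264=7.19 m/s
(b) Bernoulli: P₂-P₁=0.5*rho*(V₁^2-V₂^2)/1000=0.5*1000*(4.23^2-7.19^2)/1000=-16.9 kPa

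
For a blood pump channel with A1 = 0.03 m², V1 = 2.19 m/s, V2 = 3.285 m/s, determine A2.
Formula: V_2 = \frac{A_1 V_1}{A_2}
Substituting knowns: 3.285 = 0.03·2.19/A2
Solving for A2: A2 = 0.03·2.19/3.285 = 0.02 m²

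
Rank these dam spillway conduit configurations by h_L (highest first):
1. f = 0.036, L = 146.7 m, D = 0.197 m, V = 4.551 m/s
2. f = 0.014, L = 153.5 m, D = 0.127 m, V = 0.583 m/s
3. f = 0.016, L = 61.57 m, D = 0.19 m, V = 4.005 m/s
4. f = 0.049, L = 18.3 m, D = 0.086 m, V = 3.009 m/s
Case 1: h_L = 28.3 m
Case 2: h_L = 0.2931 m
Case 3: h_L = 4.239 m
Case 4: h_L = 4.812 m
Ranking (highest first): 1, 4, 3, 2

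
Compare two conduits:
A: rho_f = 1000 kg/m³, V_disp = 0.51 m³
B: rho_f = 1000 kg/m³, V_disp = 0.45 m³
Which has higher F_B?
F_B(A) = 5003 N, F_B(B) = 4414 N. Answer: A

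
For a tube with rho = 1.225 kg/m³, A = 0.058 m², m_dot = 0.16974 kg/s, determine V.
Formula: \dot{m} = \rho A V
Substituting knowns: 0.16974 = 1.225·0.058·V
Solving for V: V = 0.16974/(1.225·0.058) = 2.389 m/s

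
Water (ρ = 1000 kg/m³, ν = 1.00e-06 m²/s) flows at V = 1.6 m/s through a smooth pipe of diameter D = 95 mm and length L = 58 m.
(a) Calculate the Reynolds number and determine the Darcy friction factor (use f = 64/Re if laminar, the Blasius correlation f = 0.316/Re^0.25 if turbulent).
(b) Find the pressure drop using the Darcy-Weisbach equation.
(a) Re = V·D/ν = 1.6·0.095/1.00e-06 = 152000 → turbulent (Re > 4000); f = 0.316/Re^0.25 = 0.316/152000^0.25 = 0.016004 (Blasius is strictly valid for Re ≲ 1e5; used here as the smooth-pipe estimate the problem specifies)
(b) Darcy-Weisbach: ΔP = f·(L/D)·½ρV²/1000 = 0.016004·(58/0.095)·½·1000·1.6²/1000 = 12.51 kPa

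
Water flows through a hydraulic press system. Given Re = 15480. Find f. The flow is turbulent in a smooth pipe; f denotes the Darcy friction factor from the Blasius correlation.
Formula: f = \frac{0.316}{Re^{0.25}}
f = 0.316/15480^0.25 = 0.02833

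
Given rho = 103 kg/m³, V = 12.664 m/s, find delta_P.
Formula: V = \sqrt{\frac{2 \Delta P}{\rho}}
Substituting knowns: 12.664 = √(2·(delta_P·1000)/103)
Solving for delta_P: delta_P = 12.664²·103/2/1000 = 8.259 kPa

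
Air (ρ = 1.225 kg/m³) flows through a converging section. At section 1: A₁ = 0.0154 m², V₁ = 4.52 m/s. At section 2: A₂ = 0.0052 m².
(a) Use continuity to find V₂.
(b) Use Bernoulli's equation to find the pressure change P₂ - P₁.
(a) Continuity: A₁V₁=A₂V₂ -> V₂=A₁V₁/A₂=0.0154*4.52/0.0052=13.39 m/s
(b) Bernoulli: P₂-P₁=0.5*rho*(V₁^2-V₂^2)/1000=0.5*1.225*(4.52^2-13.39^2)/1000=-0.0973 kPa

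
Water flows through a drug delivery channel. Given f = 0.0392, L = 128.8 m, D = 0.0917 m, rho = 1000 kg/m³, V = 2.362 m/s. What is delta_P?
Formula: \Delta P = f \frac{L}{D} \frac{\rho V^2}{2}
delta_P = 0.0392·(128.8/0.0917)·0.5·1000·2.362²/1000 = 153.6 kPa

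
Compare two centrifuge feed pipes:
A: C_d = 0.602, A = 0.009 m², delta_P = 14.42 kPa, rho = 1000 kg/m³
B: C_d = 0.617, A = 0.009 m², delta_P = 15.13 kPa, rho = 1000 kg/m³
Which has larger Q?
Q(A) = 29.1 L/s, Q(B) = 30.55 L/s. Answer: B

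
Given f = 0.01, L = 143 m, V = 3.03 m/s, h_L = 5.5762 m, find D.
Formula: h_L = f \frac{L}{D} \frac{V^2}{2g}
Substituting knowns: 5.5762 = 0.01·(143/D)·3.03²/(2·9.81)
Solving for D: D = 0.01·143·3.03²/(2·9.81·5.5762) = 0.12 m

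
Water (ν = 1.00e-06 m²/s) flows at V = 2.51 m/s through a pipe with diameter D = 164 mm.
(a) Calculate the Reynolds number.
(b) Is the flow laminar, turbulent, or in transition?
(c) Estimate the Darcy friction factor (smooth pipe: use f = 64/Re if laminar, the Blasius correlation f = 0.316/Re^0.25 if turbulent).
(a) Re = V·D/ν = 2.51·0.164/1.00e-06 = 411640
(b) Flow regime: turbulent (Re > 4000)
(c) Friction factor: f = 0.316/Re^0.25 = 0.316/411640^0.25 = 0.01248 (Blasius is strictly valid for Re ≲ 1e5; used here as the smooth-pipe estimate the problem specifies)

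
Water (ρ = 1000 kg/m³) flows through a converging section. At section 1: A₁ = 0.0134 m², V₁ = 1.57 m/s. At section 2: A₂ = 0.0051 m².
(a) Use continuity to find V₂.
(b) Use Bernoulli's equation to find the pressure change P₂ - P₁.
(a) Continuity: A₁V₁=A₂V₂ -> V₂=A₁V₁/A₂=0.0134*1.57/0.0051=4.13 m/s
(b) Bernoulli: P₂-P₁=0.5*rho*(V₁^2-V₂^2)/1000=0.5*1000*(1.57^2-4.13^2)/1000=-7.296 kPa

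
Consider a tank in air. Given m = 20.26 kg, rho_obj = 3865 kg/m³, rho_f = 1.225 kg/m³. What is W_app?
Formula: W_{app} = mg\left(1 - \frac{\rho_f}{\rho_{obj}}\right)
W_app = 20.26·9.81·(1 − 1.225/3865) = 198.7 N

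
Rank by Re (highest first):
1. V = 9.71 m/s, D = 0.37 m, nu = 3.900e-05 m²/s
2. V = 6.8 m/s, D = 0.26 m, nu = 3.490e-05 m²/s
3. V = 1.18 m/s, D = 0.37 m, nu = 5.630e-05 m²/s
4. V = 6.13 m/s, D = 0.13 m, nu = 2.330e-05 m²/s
Case 1: Re = 92121
Case 2: Re = 50659
Case 3: Re = 7755
Case 4: Re = 34202
Ranking (highest first): 1, 2, 4, 3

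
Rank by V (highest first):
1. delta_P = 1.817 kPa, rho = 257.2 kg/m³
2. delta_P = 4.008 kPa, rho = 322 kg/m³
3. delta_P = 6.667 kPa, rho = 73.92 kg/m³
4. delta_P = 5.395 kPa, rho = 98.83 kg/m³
Case 1: V = 3.759 m/s
Case 2: V = 4.989 m/s
Case 3: V = 13.43 m/s
Case 4: V = 10.45 m/s
Ranking (highest first): 3, 4, 2, 1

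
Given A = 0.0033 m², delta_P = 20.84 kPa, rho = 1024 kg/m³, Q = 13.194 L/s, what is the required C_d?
Formula: Q = C_d A \sqrt{\frac{2 \Delta P}{\rho}}
Substituting knowns: 13.194 = C_d·0.0033·√(2·(20.84·1000)/1024)·1000
Solving for C_d: C_d = (13.194/1000)/(0.0033·√(2·(20.84·1000)/1024)) = 0.6267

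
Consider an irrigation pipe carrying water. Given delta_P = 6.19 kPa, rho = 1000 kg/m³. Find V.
Formula: V = \sqrt{\frac{2 \Delta P}{\rho}}
V = √(2·(6.19·1000)/1000) = 3.519 m/s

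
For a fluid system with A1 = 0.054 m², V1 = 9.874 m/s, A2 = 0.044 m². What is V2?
Formula: V_2 = \frac{A_1 V_1}{A_2}
V2 = 0.054·9.874/0.044 = 12.12 m/s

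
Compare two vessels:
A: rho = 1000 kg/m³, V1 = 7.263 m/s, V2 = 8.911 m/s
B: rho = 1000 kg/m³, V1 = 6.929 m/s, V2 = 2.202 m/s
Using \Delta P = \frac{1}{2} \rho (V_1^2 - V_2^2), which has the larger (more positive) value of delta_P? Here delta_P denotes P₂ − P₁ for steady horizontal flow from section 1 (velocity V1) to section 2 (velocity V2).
delta_P(A) = -13.33 kPa, delta_P(B) = 21.58 kPa. Answer: B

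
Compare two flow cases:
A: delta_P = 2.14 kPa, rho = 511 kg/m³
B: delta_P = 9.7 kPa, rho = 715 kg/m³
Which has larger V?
V(A) = 2.894 m/s, V(B) = 5.209 m/s. Answer: B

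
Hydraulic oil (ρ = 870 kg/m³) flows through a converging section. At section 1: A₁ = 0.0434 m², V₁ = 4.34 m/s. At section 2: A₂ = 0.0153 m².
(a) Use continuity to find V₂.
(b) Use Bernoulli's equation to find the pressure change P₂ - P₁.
(a) Continuity: A₁V₁=A₂V₂ -> V₂=A₁V₁/A₂=0.0434*4.34/0.0153=12.31 m/s
(b) Bernoulli: P₂-P₁=0.5*rho*(V₁^2-V₂^2)/1000=0.5*870*(4.34^2-12.31^2)/1000=-57.72 kPa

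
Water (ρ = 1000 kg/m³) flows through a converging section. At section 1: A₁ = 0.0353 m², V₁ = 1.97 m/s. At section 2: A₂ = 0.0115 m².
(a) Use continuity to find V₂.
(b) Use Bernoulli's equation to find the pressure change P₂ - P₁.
(a) Continuity: A₁V₁=A₂V₂ -> V₂=A₁V₁/A₂=0.0353*1.97/0.0115=6.05 m/s
(b) Bernoulli: P₂-P₁=0.5*rho*(V₁^2-V₂^2)/1000=0.5*1000*(1.97^2-6.05^2)/1000=-16.36 kPa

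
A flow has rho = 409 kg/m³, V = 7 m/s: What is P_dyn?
Formula: P_{dyn} = \frac{1}{2} \rho V^2
P_dyn = 0.5·409·7²/1000 = 10.02 kPa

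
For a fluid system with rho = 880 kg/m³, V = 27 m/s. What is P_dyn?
Formula: P_{dyn} = \frac{1}{2} \rho V^2
P_dyn = 0.5·880·27²/1000 = 320.8 kPa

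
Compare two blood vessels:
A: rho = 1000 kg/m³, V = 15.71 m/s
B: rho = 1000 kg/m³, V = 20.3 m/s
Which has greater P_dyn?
P_dyn(A) = 123.4 kPa, P_dyn(B) = 206 kPa. Answer: B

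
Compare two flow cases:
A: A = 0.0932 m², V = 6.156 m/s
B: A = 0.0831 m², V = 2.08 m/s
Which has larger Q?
Q(A) = 573.7 L/s, Q(B) = 172.8 L/s. Answer: A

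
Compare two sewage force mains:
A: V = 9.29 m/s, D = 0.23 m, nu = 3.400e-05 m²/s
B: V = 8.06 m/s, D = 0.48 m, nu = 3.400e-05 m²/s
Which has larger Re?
Re(A) = 62844, Re(B) = 113788. Answer: B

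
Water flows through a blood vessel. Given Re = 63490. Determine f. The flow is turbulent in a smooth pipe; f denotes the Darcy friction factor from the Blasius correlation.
Formula: f = \frac{0.316}{Re^{0.25}}
f = 0.316/63490^0.25 = 0.01991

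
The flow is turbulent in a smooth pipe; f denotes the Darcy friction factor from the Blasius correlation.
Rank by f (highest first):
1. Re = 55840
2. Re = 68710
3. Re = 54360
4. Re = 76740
Case 1: f = 0.02056
Case 2: f = 0.01952
Case 3: f = 0.0207
Case 4: f = 0.01899
Ranking (highest first): 3, 1, 2, 4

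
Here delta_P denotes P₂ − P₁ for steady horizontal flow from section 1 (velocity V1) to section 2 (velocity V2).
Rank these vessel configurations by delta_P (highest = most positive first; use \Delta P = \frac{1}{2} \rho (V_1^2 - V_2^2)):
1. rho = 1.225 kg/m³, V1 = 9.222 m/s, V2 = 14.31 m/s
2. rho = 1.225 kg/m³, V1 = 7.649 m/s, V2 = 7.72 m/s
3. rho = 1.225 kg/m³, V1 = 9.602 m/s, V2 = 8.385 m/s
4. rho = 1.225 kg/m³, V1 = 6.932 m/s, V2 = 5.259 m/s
Case 1: delta_P = -0.07334 kPa
Case 2: delta_P = -0.0006684 kPa
Case 3: delta_P = 0.01341 kPa
Case 4: delta_P = 0.01249 kPa
Ranking (highest first): 3, 4, 2, 1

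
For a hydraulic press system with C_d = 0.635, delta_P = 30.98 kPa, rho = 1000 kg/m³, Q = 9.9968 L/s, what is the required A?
Formula: Q = C_d A \sqrt{\frac{2 \Delta P}{\rho}}
Substituting knowns: 9.9968 = 0.635·A·√(2·(30.98·1000)/1000)·1000
Solving for A: A = (9.9968/1000)/(0.635·√(2·(30.98·1000)/1000)) = 0.002 m²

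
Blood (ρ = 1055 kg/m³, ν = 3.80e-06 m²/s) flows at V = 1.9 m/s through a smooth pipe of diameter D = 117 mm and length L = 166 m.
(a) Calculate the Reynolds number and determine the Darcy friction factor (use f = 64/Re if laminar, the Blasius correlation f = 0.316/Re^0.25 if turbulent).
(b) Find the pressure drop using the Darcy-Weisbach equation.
(a) Re = V·D/ν = 1.9·0.117/3.80e-06 = 58500 → turbulent (Re > 4000); f = 0.316/Re^0.25 = 0.316/58500^0.25 = 0.020319
(b) Darcy-Weisbach: ΔP = f·(L/D)·½ρV²/1000 = 0.020319·(166/0.117)·½·1055·1.9²/1000 = 54.9 kPa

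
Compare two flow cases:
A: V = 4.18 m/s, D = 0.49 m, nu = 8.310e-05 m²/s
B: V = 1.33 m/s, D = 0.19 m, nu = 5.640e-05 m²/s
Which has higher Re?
Re(A) = 24647, Re(B) = 4480. Answer: A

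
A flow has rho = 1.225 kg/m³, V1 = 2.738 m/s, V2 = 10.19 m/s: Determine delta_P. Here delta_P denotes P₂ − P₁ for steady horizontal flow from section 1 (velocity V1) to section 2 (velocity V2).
Formula: \Delta P = \frac{1}{2} \rho (V_1^2 - V_2^2)
delta_P = 0.5·1.225·(2.738² − 10.19²)/1000 = -0.05901 kPa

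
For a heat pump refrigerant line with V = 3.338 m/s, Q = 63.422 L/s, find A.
Formula: Q = A V
Substituting knowns: 63.422 = A·3.338·1000
Solving for A: A = (63.422/1000)/3.338 = 0.019 m²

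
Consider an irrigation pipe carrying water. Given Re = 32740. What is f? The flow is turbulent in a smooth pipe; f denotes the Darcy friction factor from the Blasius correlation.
Formula: f = \frac{0.316}{Re^{0.25}}
f = 0.316/32740^0.25 = 0.02349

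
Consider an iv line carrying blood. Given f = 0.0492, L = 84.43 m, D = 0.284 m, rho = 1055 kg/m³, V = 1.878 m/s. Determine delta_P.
Formula: \Delta P = f \frac{L}{D} \frac{\rho V^2}{2}
delta_P = 0.0492·(84.43/0.284)·0.5·1055·1.878²/1000 = 27.21 kPa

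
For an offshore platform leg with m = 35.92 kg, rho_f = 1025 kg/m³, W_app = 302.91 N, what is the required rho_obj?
Formula: W_{app} = mg\left(1 - \frac{\rho_f}{\rho_{obj}}\right)
Substituting knowns: 302.91 = 35.92·9.81·(1 − 1025/rho_obj)
Solving for rho_obj: rho_obj = 1025/(1 − 302.91/(35.92·9.81)) = 7302 kg/m³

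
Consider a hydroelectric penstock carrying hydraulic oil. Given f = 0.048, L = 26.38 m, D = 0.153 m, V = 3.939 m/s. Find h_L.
Formula: h_L = f \frac{L}{D} \frac{V^2}{2g}
h_L = 0.048·(26.38/0.153)·3.939²/(2·9.81) = 6.545 m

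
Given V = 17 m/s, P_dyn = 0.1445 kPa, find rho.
Formula: P_{dyn} = \frac{1}{2} \rho V^2
Substituting knowns: 0.1445 = 0.5·rho·17²/1000
Solving for rho: rho = 2·(0.1445·1000)/17² = 1 kg/m³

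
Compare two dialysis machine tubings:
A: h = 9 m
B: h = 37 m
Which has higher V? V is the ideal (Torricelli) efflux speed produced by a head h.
V(A) = 13.29 m/s, V(B) = 26.94 m/s. Answer: B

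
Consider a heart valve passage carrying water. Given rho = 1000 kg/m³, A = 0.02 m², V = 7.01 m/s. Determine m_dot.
Formula: \dot{m} = \rho A V
m_dot = 1000·0.02·7.01 = 140.2 kg/s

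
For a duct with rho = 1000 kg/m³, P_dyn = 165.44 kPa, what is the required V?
Formula: P_{dyn} = \frac{1}{2} \rho V^2
Substituting knowns: 165.44 = 0.5·1000·V²/1000
Solving for V: V = √(2·(165.44·1000)/1000) = 18.19 m/s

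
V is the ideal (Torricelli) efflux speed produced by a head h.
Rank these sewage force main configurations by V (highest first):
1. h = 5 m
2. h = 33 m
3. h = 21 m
Case 1: V = 9.905 m/s
Case 2: V = 25.45 m/s
Case 3: V = 20.3 m/s
Ranking (highest first): 2, 3, 1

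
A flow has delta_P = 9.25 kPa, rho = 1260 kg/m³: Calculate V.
Formula: V = \sqrt{\frac{2 \Delta P}{\rho}}
V = √(2·(9.25·1000)/1260) = 3.832 m/s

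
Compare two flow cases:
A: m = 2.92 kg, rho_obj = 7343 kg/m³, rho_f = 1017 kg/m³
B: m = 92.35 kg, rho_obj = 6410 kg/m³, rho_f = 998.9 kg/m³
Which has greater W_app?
W_app(A) = 24.68 N, W_app(B) = 764.8 N. Answer: B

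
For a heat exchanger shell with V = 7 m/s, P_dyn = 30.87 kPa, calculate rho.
Formula: P_{dyn} = \frac{1}{2} \rho V^2
Substituting knowns: 30.87 = 0.5·rho·7²/1000
Solving for rho: rho = 2·(30.87·1000)/7² = 1260 kg/m³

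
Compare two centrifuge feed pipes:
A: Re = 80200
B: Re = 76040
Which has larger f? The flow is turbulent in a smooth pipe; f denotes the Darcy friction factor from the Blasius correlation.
f(A) = 0.01878, f(B) = 0.01903. Answer: B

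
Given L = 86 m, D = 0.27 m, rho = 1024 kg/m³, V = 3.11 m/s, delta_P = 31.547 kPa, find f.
Formula: \Delta P = f \frac{L}{D} \frac{\rho V^2}{2}
Substituting knowns: 31.547 = f·(86/0.27)·0.5·1024·3.11²/1000
Solving for f: f = (31.547·1000)/((86/0.27)·0.5·1024·3.11²) = 0.02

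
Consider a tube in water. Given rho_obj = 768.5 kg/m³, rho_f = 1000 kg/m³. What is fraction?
Formula: f_{sub} = \frac{\rho_{obj}}{\rho_f}
fraction = 768.5/1000 = 0.7685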